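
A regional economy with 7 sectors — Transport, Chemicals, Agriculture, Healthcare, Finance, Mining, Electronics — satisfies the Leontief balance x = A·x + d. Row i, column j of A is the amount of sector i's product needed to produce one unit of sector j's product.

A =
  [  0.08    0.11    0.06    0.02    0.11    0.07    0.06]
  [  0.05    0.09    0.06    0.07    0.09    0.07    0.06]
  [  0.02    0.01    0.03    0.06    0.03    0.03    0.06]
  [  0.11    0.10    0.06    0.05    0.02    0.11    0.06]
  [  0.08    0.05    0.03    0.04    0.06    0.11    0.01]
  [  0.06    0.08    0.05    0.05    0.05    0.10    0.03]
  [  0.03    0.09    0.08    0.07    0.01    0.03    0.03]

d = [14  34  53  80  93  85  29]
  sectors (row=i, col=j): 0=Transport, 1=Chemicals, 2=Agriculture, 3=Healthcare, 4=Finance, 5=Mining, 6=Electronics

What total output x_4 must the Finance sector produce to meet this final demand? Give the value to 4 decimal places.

Form M = I − A:
  [  0.92   -0.11   -0.06   -0.02   -0.11   -0.07   -0.06]
  [ -0.05    0.91   -0.06   -0.07   -0.09   -0.07   -0.06]
  [ -0.02   -0.01    0.97   -0.06   -0.03   -0.03   -0.06]
  [ -0.11   -0.10   -0.06    0.95   -0.02   -0.11   -0.06]
  [ -0.08   -0.05   -0.03   -0.04    0.94   -0.11   -0.01]
  [ -0.06   -0.08   -0.05   -0.05   -0.05    0.90   -0.03]
  [ -0.03   -0.09   -0.08   -0.07   -0.01   -0.03    0.97]
Leontief inverse L = M⁻¹:
  [  1.1327    0.1757    0.1050    0.0646    0.1624    0.1362    0.0973]
  [  0.1024    1.1538    0.1039    0.1137    0.1364    0.1350    0.0967]
  [  0.0456    0.0417    1.0524    0.0815    0.0487    0.0604    0.0779]
  [  0.1637    0.1708    0.1081    1.0953    0.0727    0.1757    0.1013]
  [  0.1233    0.1023    0.0641    0.0720    1.1008    0.1643    0.0388]
  [  0.1052    0.1362    0.0880    0.0872    0.0922    1.1568    0.0625]
  [  0.0646    0.1335    0.1109    0.1017    0.0411    0.0719    1.0590]
Total output x = L · d:
  x_0 = 1.1327·14 + 0.1757·34 + 0.1050·53 + 0.0646·80 + 0.1624·93 + 0.1362·85 + 0.0973·29 = 62.0687
  x_1 = 0.1024·14 + 1.1538·34 + 0.1039·53 + 0.1137·80 + 0.1364·93 + 0.1350·85 + 0.0967·29 = 82.2297
  x_2 = 0.0456·14 + 0.0417·34 + 1.0524·53 + 0.0815·80 + 0.0487·93 + 0.0604·85 + 0.0779·29 = 76.2720
  x_3 = 0.1637·14 + 0.1708·34 + 0.1081·53 + 1.0953·80 + 0.0727·93 + 0.1757·85 + 0.1013·29 = 126.0848
  x_4 = 0.1233·14 + 0.1023·34 + 0.0641·53 + 0.0720·80 + 1.1008·93 + 0.1643·85 + 0.0388·29 = 131.8301
  x_5 = 0.1052·14 + 0.1362·34 + 0.0880·53 + 0.0872·80 + 0.0922·93 + 1.1568·85 + 0.0625·29 = 126.4611
  x_6 = 0.0646·14 + 0.1335·34 + 0.1109·53 + 0.1017·80 + 0.0411·93 + 0.0719·85 + 1.0590·29 = 60.1057

131.8301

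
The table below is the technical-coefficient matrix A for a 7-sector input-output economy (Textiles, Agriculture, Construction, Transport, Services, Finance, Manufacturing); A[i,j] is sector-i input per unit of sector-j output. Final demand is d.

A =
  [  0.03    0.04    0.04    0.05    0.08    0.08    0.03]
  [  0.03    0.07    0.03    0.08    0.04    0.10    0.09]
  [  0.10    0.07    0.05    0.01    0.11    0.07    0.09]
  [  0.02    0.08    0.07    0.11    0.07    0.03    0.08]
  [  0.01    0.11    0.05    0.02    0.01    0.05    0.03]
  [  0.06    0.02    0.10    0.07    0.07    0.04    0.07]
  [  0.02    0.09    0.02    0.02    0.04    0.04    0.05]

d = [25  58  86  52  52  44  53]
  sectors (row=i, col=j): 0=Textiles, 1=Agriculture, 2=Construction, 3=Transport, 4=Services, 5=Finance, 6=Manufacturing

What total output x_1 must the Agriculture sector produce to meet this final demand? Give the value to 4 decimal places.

Form M = I − A:
  [  0.97   -0.04   -0.04   -0.05   -0.08   -0.08   -0.03]
  [ -0.03    0.93   -0.03   -0.08   -0.04   -0.10   -0.09]
  [ -0.10   -0.07    0.95   -0.01   -0.11   -0.07   -0.09]
  [ -0.02   -0.08   -0.07    0.89   -0.07   -0.03   -0.08]
  [ -0.01   -0.11   -0.05   -0.02    0.99   -0.05   -0.03]
  [ -0.06   -0.02   -0.10   -0.07   -0.07    0.96   -0.07]
  [ -0.02   -0.09   -0.02   -0.02   -0.04   -0.04    0.95]
Leontief inverse L = M⁻¹:
  [  1.0519    0.0796    0.0718    0.0799    0.1125    0.1123    0.0661]
  [  0.0565    1.1191    0.0685    0.1205    0.0814    0.1400    0.1373]
  [  0.1288    0.1254    1.0889    0.0466    0.1536    0.1183    0.1366]
  [  0.0474    0.1367    0.1076    1.1510    0.1132    0.0733    0.1305]
  [  0.0299    0.1415    0.0736    0.0463    1.0380    0.0808    0.0640]
  [  0.0886    0.0706    0.1356    0.1029    0.1133    1.0802    0.1142]
  [  0.0362    0.1221    0.0420    0.0446    0.0642    0.0685    1.0802]
Total output x = L · d:
  x_0 = 1.0519·25 + 0.0796·58 + 0.0718·86 + 0.0799·52 + 0.1125·52 + 0.1123·44 + 0.0661·53 = 55.5432
  x_1 = 0.0565·25 + 1.1191·58 + 0.0685·86 + 0.1205·52 + 0.0814·52 + 0.1400·44 + 0.1373·53 = 96.1475
  x_2 = 0.1288·25 + 0.1254·58 + 1.0889·86 + 0.0466·52 + 0.1536·52 + 0.1183·44 + 0.1366·53 = 126.9975
  x_3 = 0.0474·25 + 0.1367·58 + 0.1076·86 + 1.1510·52 + 0.1132·52 + 0.0733·44 + 0.1305·53 = 94.2487
  x_4 = 0.0299·25 + 0.1415·58 + 0.0736·86 + 0.0463·52 + 1.0380·52 + 0.0808·44 + 0.0640·53 = 78.6181
  x_5 = 0.0886·25 + 0.0706·58 + 0.1356·86 + 0.1029·52 + 0.1133·52 + 1.0802·44 + 0.1142·53 = 82.7942
  x_6 = 0.0362·25 + 0.1221·58 + 0.0420·86 + 0.0446·52 + 0.0642·52 + 0.0685·44 + 1.0802·53 = 77.5216

96.1475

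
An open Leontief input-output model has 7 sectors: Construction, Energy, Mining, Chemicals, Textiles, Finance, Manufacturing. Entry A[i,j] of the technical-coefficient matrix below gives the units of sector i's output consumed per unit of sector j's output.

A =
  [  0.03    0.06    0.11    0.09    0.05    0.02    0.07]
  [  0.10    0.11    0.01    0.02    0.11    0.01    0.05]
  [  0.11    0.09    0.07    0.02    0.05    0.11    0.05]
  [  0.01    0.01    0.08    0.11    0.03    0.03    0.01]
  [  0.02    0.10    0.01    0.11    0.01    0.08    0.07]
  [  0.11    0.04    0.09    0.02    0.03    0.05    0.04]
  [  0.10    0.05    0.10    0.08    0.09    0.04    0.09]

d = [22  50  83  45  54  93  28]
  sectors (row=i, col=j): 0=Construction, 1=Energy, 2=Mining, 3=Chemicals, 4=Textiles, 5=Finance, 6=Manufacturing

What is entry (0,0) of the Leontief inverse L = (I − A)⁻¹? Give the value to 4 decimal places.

Form M = I − A:
  [  0.97   -0.06   -0.11   -0.09   -0.05   -0.02   -0.07]
  [ -0.10    0.89   -0.01   -0.02   -0.11   -0.01   -0.05]
  [ -0.11   -0.09    0.93   -0.02   -0.05   -0.11   -0.05]
  [ -0.01   -0.01   -0.08    0.89   -0.03   -0.03   -0.01]
  [ -0.02   -0.10   -0.01   -0.11    0.99   -0.08   -0.07]
  [ -0.11   -0.04   -0.09   -0.02   -0.03    0.95   -0.04]
  [ -0.10   -0.05   -0.10   -0.08   -0.09   -0.04    0.91]
Leontief inverse L = M⁻¹:
  [  1.0815    0.1095    0.1594    0.1377    0.0907    0.0590    0.1091]
  [  0.1435    1.1631    0.0508    0.0696    0.1507    0.0399    0.0918]
  [  0.1736    0.1501    1.1297    0.0707    0.0982    0.1507    0.0986]
  [  0.0388    0.0367    0.1123    1.1411    0.0507    0.0558    0.0301]
  [  0.0666    0.1402    0.0552    0.1524    1.0490    0.1068    0.1029]
  [  0.1575    0.0858    0.1387    0.0605    0.0662    1.0837    0.0778]
  [  0.1627    0.1133    0.1659    0.1448    0.1402    0.0883    1.1430]
Total output x = L · d:
  x_0 = 1.0815·22 + 0.1095·50 + 0.1594·83 + 0.1377·45 + 0.0907·54 + 0.0590·93 + 0.1091·28 = 62.1302
  x_1 = 0.1435·22 + 1.1631·50 + 0.0508·83 + 0.0696·45 + 0.1507·54 + 0.0399·93 + 0.0918·28 = 83.0804
  x_2 = 0.1736·22 + 0.1501·50 + 1.1297·83 + 0.0707·45 + 0.0982·54 + 0.1507·93 + 0.0986·28 = 130.3518
  x_3 = 0.0388·22 + 0.0367·50 + 0.1123·83 + 1.1411·45 + 0.0507·54 + 0.0558·93 + 0.0301·28 = 72.1243
  x_4 = 0.0666·22 + 0.1402·50 + 0.0552·83 + 0.1524·45 + 1.0490·54 + 0.1068·93 + 0.1029·28 = 89.3763
  x_5 = 0.1575·22 + 0.0858·50 + 0.1387·83 + 0.0605·45 + 0.0662·54 + 1.0837·93 + 0.0778·28 = 128.5322
  x_6 = 0.1627·22 + 0.1133·50 + 0.1659·83 + 0.1448·45 + 0.1402·54 + 0.0883·93 + 1.1430·28 = 77.3157

L[0,0] = 1.0815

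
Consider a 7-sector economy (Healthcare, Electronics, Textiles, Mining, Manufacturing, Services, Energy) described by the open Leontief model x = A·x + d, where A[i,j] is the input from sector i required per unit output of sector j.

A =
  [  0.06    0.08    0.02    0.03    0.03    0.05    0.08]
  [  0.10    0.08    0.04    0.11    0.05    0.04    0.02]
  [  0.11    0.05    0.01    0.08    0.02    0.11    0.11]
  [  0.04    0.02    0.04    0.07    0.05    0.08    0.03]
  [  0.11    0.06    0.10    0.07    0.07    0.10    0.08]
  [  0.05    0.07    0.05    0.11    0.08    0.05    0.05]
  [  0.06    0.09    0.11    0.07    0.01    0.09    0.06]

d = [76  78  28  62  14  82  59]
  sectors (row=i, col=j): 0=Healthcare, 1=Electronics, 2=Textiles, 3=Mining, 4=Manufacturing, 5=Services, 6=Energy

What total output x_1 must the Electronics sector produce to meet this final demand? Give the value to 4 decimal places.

124.7509

Form M = I − A:
  [  0.94   -0.08   -0.02   -0.03   -0.03   -0.05   -0.08]
  [ -0.10    0.92   -0.04   -0.11   -0.05   -0.04   -0.02]
  [ -0.11   -0.05    0.99   -0.08   -0.02   -0.11   -0.11]
  [ -0.04   -0.02   -0.04    0.93   -0.05   -0.08   -0.03]
  [ -0.11   -0.06   -0.10   -0.07    0.93   -0.10   -0.08]
  [ -0.05   -0.07   -0.05   -0.11   -0.08    0.95   -0.05]
  [ -0.06   -0.09   -0.11   -0.07   -0.01   -0.09    0.94]
Leontief inverse L = M⁻¹:
  [  1.1055    0.1228    0.0537    0.0788    0.0569    0.0931    0.1153]
  [  0.1548    1.1270    0.0758    0.1670    0.0849    0.0934    0.0635]
  [  0.1670    0.1072    1.0557    0.1451    0.0579    0.1689    0.1586]
  [  0.0816    0.0561    0.0704    1.1160    0.0785    0.1232    0.0652]
  [  0.1873    0.1284    0.1529    0.1503    1.1164    0.1770    0.1458]
  [  0.1101    0.1201    0.0929    0.1733    0.1179    1.1105    0.0974]
  [  0.1235    0.1453    0.1500    0.1393    0.0475    0.1520    1.1116]
Total output x = L · d:
  x_0 = 1.1055·76 + 0.1228·78 + 0.0537·28 + 0.0788·62 + 0.0569·14 + 0.0931·82 + 0.1153·59 = 115.2266
  x_1 = 0.1548·76 + 1.1270·78 + 0.0758·28 + 0.1670·62 + 0.0849·14 + 0.0934·82 + 0.0635·59 = 124.7509
  x_2 = 0.1670·76 + 0.1072·78 + 1.0557·28 + 0.1451·62 + 0.0579·14 + 0.1689·82 + 0.1586·59 = 83.6231
  x_3 = 0.0816·76 + 0.0561·78 + 0.0704·28 + 1.1160·62 + 0.0785·14 + 0.1232·82 + 0.0652·59 = 96.7852
  x_4 = 0.1873·76 + 0.1284·78 + 0.1529·28 + 0.1503·62 + 1.1164·14 + 0.1770·82 + 0.1458·59 = 76.5949
  x_5 = 0.1101·76 + 0.1201·78 + 0.0929·28 + 0.1733·62 + 0.1179·14 + 1.1105·82 + 0.0974·59 = 129.5398
  x_6 = 0.1235·76 + 0.1453·78 + 0.1500·28 + 0.1393·62 + 0.0475·14 + 0.1520·82 + 1.1116·59 = 112.2758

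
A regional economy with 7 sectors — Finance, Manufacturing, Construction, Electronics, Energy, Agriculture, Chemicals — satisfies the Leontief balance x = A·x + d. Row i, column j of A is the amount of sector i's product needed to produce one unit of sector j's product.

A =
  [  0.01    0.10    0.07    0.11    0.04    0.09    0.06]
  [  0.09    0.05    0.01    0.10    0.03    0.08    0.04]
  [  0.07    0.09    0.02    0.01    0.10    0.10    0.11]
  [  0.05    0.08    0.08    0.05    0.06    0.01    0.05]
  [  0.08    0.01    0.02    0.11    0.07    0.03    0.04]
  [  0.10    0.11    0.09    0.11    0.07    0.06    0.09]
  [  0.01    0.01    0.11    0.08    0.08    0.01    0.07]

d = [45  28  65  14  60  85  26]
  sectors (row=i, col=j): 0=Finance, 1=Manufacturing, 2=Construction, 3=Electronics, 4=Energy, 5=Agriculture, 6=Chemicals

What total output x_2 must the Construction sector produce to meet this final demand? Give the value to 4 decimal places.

Form M = I − A:
  [  0.99   -0.10   -0.07   -0.11   -0.04   -0.09   -0.06]
  [ -0.09    0.95   -0.01   -0.10   -0.03   -0.08   -0.04]
  [ -0.07   -0.09    0.98   -0.01   -0.10   -0.10   -0.11]
  [ -0.05   -0.08   -0.08    0.95   -0.06   -0.01   -0.05]
  [ -0.08   -0.01   -0.02   -0.11    0.93   -0.03   -0.04]
  [ -0.10   -0.11   -0.09   -0.11   -0.07    0.94   -0.09]
  [ -0.01   -0.01   -0.11   -0.08   -0.08   -0.01    0.93]
Leontief inverse L = M⁻¹:
  [  1.0641    0.1560    0.1193    0.1772    0.0951    0.1340    0.1161]
  [  0.1307    1.1004    0.0555    0.1608    0.0736    0.1170    0.0855]
  [  0.1224    0.1424    1.0732    0.0895    0.1563    0.1457    0.1666]
  [  0.0886    0.1204    0.1143    1.1019    0.1026    0.0469    0.0926]
  [  0.1133    0.0504    0.0587    0.1610    1.1097    0.0593    0.0785]
  [  0.1635    0.1813    0.1536    0.1991    0.1404    1.1196    0.1616]
  [  0.0465    0.0470    0.1453    0.1250    0.1261    0.0411    1.1136]
Total output x = L · d:
  x_0 = 1.0641·45 + 0.1560·28 + 0.1193·65 + 0.1772·14 + 0.0951·60 + 0.1340·85 + 0.1161·26 = 82.6030
  x_1 = 0.1307·45 + 1.1004·28 + 0.0555·65 + 0.1608·14 + 0.0736·60 + 0.1170·85 + 0.0855·26 = 59.1457
  x_2 = 0.1224·45 + 0.1424·28 + 1.0732·65 + 0.0895·14 + 0.1563·60 + 0.1457·85 + 0.1666·26 = 106.5972
  x_3 = 0.0886·45 + 0.1204·28 + 0.1143·65 + 1.1019·14 + 0.1026·60 + 0.0469·85 + 0.0926·26 = 42.7634
  x_4 = 0.1133·45 + 0.0504·28 + 0.0587·65 + 0.1610·14 + 1.1097·60 + 0.0593·85 + 0.0785·26 = 86.2475
  x_5 = 0.1635·45 + 0.1813·28 + 0.1536·65 + 0.1991·14 + 0.1404·60 + 1.1196·85 + 0.1616·26 = 132.9967
  x_6 = 0.0465·45 + 0.0470·28 + 0.1453·65 + 0.1250·14 + 0.1261·60 + 0.0411·85 + 1.1136·26 = 54.6172

106.5972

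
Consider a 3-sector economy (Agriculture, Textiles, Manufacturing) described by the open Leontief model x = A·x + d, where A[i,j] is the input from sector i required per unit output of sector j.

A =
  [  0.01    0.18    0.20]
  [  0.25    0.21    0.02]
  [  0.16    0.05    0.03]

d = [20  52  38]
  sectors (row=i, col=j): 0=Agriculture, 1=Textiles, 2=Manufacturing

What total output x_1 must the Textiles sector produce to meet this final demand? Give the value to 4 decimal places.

81.4391

Form M = I − A:
  [  0.99   -0.18   -0.20]
  [ -0.25    0.79   -0.02]
  [ -0.16   -0.05    0.97]
Leontief inverse L = M⁻¹:
  [  1.1162    0.2692    0.2357]
  [  0.3584    1.3539    0.1018]
  [  0.2026    0.1142    1.0751]
Total output x = L · d:
  x_0 = 1.1162·20 + 0.2692·52 + 0.2357·38 = 45.2803
  x_1 = 0.3584·20 + 1.3539·52 + 0.1018·38 = 81.4391
  x_2 = 0.2026·20 + 0.1142·52 + 1.0751·38 = 50.8421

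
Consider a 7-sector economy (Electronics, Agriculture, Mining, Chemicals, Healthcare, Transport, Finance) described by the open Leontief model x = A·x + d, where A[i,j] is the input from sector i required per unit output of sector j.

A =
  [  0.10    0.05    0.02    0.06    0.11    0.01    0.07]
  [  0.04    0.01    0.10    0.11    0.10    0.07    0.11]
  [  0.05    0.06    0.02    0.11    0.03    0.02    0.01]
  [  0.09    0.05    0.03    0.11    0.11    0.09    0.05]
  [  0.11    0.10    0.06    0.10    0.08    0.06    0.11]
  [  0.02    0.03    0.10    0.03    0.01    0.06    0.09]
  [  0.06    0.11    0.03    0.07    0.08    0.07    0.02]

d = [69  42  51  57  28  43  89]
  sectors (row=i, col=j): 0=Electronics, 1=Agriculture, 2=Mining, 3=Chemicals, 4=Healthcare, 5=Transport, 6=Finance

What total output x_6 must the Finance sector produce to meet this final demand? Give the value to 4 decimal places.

Form M = I − A:
  [  0.90   -0.05   -0.02   -0.06   -0.11   -0.01   -0.07]
  [ -0.04    0.99   -0.10   -0.11   -0.10   -0.07   -0.11]
  [ -0.05   -0.06    0.98   -0.11   -0.03   -0.02   -0.01]
  [ -0.09   -0.05   -0.03    0.89   -0.11   -0.09   -0.05]
  [ -0.11   -0.10   -0.06   -0.10    0.92   -0.06   -0.11]
  [ -0.02   -0.03   -0.10   -0.03   -0.01    0.94   -0.09]
  [ -0.06   -0.11   -0.03   -0.07   -0.08   -0.07    0.98]
Leontief inverse L = M⁻¹:
  [  1.1636    0.1028    0.0587    0.1304    0.1795    0.0547    0.1271]
  [  0.1111    1.0750    0.1469    0.1959    0.1746    0.1270    0.1714]
  [  0.0928    0.0916    1.0485    0.1619    0.0795    0.0544    0.0498]
  [  0.1632    0.1104    0.0814    1.1940    0.1890    0.1470    0.1205]
  [  0.1928    0.1701    0.1178    0.1994    1.1739    0.1252    0.1875]
  [  0.0567    0.0665    0.1287    0.0801    0.0503    1.0922    0.1229]
  [  0.1180    0.1563    0.0768    0.1422    0.1459    0.1180    1.0816]
Total output x = L · d:
  x_0 = 1.1636·69 + 0.1028·42 + 0.0587·51 + 0.1304·57 + 0.1795·28 + 0.0547·43 + 0.1271·89 = 113.7184
  x_1 = 0.1111·69 + 1.0750·42 + 0.1469·51 + 0.1959·57 + 0.1746·28 + 0.1270·43 + 0.1714·89 = 97.0778
  x_2 = 0.0928·69 + 0.0916·42 + 1.0485·51 + 0.1619·57 + 0.0795·28 + 0.0544·43 + 0.0498·89 = 81.9467
  x_3 = 0.1632·69 + 0.1104·42 + 0.0814·51 + 1.1940·57 + 0.1890·28 + 0.1470·43 + 0.1205·89 = 110.4518
  x_4 = 0.1928·69 + 0.1701·42 + 0.1178·51 + 0.1994·57 + 1.1739·28 + 0.1252·43 + 0.1875·89 = 92.7660
  x_5 = 0.0567·69 + 0.0665·42 + 0.1287·51 + 0.0801·57 + 0.0503·28 + 1.0922·43 + 0.1229·89 = 77.1454
  x_6 = 0.1180·69 + 0.1563·42 + 0.0768·51 + 0.1422·57 + 0.1459·28 + 0.1180·43 + 1.0816·89 = 132.1563

132.1563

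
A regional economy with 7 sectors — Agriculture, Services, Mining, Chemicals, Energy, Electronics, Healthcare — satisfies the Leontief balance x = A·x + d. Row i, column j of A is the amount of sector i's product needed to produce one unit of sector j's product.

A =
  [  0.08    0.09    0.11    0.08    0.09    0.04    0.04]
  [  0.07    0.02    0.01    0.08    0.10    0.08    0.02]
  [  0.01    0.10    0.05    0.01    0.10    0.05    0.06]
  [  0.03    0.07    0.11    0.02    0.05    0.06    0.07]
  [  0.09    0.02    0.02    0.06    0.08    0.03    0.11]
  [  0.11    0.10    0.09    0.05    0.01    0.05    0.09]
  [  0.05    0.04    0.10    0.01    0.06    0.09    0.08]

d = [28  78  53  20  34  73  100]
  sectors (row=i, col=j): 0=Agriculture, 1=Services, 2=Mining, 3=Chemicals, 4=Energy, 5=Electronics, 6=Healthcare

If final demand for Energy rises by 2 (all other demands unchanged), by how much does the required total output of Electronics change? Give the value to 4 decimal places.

Form M = I − A:
  [  0.92   -0.09   -0.11   -0.08   -0.09   -0.04   -0.04]
  [ -0.07    0.98   -0.01   -0.08   -0.10   -0.08   -0.02]
  [ -0.01   -0.10    0.95   -0.01   -0.10   -0.05   -0.06]
  [ -0.03   -0.07   -0.11    0.98   -0.05   -0.06   -0.07]
  [ -0.09   -0.02   -0.02   -0.06    0.92   -0.03   -0.11]
  [ -0.11   -0.10   -0.09   -0.05   -0.01    0.95   -0.09]
  [ -0.05   -0.04   -0.10   -0.01   -0.06   -0.09    0.92]
Leontief inverse L = M⁻¹:
  [  1.1360    0.1471    0.1699    0.1220    0.1598    0.0915    0.1010]
  [  0.1170    1.0628    0.0591    0.1124    0.1453    0.1158    0.0693]
  [  0.0543    0.1353    1.0877    0.0412    0.1483    0.0882    0.1057]
  [  0.0733    0.1149    0.1555    1.0500    0.1024    0.1017    0.1179]
  [  0.1367    0.0638    0.0748    0.0917    1.1317    0.0719    0.1615]
  [  0.1636    0.1569    0.1523    0.0901    0.0759    1.1025    0.1442]
  [  0.0984    0.0897    0.1515    0.0422    0.1135    0.1332    1.1329]
Total output x = L · d:
  x_0 = 1.1360·28 + 0.1471·78 + 0.1699·53 + 0.1220·20 + 0.1598·34 + 0.0915·73 + 0.1010·100 = 76.9359
  x_1 = 0.1170·28 + 1.0628·78 + 0.0591·53 + 0.1124·20 + 0.1453·34 + 0.1158·73 + 0.0693·100 = 111.8769
  x_2 = 0.0543·28 + 0.1353·78 + 1.0877·53 + 0.0412·20 + 0.1483·34 + 0.0882·73 + 0.1057·100 = 92.6033
  x_3 = 0.0733·28 + 0.1149·78 + 0.1555·53 + 1.0500·20 + 0.1024·34 + 0.1017·73 + 0.1179·100 = 62.9442
  x_4 = 0.1367·28 + 0.0638·78 + 0.0748·53 + 0.0917·20 + 1.1317·34 + 0.0719·73 + 0.1615·100 = 74.4788
  x_5 = 0.1636·28 + 0.1569·78 + 0.1523·53 + 0.0901·20 + 0.0759·34 + 1.1025·73 + 0.1442·100 = 124.1806
  x_6 = 0.0984·28 + 0.0897·78 + 0.1515·53 + 0.0422·20 + 0.1135·34 + 0.1332·73 + 1.1329·100 = 145.4963
Δx_5 = L[5,4] · Δd_4 = 0.0759 · 2 = 0.1518

0.1518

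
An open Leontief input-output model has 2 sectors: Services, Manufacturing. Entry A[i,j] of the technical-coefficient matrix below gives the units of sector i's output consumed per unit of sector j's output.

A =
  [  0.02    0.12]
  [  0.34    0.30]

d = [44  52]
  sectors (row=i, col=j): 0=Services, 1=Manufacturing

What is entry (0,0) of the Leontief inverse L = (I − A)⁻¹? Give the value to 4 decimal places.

Form M = I − A:
  [  0.98   -0.12]
  [ -0.34    0.70]
Leontief inverse L = M⁻¹:
  [  1.0849    0.1860]
  [  0.5270    1.5189]
Total output x = L · d:
  x_0 = 1.0849·44 + 0.1860·52 = 57.4086
  x_1 = 0.5270·44 + 1.5189·52 = 102.1699

L[0,0] = 1.0849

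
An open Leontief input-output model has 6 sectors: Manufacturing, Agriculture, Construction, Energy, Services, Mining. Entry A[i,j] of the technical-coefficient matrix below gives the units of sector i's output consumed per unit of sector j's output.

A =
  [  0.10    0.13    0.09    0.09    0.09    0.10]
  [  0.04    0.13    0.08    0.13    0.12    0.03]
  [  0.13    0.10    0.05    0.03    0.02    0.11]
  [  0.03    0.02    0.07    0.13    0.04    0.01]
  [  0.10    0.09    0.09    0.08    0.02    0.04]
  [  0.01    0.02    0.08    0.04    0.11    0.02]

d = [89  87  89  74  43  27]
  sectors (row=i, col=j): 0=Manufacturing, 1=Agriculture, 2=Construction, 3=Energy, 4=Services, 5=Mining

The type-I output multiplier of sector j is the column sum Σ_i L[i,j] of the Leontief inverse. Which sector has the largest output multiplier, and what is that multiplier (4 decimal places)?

Energy (1.8960)

Form M = I − A:
  [  0.90   -0.13   -0.09   -0.09   -0.09   -0.10]
  [ -0.04    0.87   -0.08   -0.13   -0.12   -0.03]
  [ -0.13   -0.10    0.95   -0.03   -0.02   -0.11]
  [ -0.03   -0.02   -0.07    0.87   -0.04   -0.01]
  [ -0.10   -0.09   -0.09   -0.08    0.98   -0.04]
  [ -0.01   -0.02   -0.08   -0.04   -0.11    0.98]
Leontief inverse L = M⁻¹:
  [  1.1714    0.2193    0.1712    0.1819    0.1626    0.1540]
  [  0.1031    1.2071    0.1504    0.2159    0.1774    0.0738]
  [  0.1821    0.1692    1.1118    0.0969    0.0812    0.1529]
  [  0.0650    0.0568    0.1069    1.1761    0.0671    0.0351]
  [  0.1530    0.1559    0.1469    0.1465    1.0717    0.0821]
  [  0.0487    0.0605    0.1164    0.0786    0.1349    1.0466]
Total output x = L · d:
  x_0 = 1.1714·89 + 0.2193·87 + 0.1712·89 + 0.1819·74 + 0.1626·43 + 0.1540·27 = 163.1808
  x_1 = 0.1031·89 + 1.2071·87 + 0.1504·89 + 0.2159·74 + 0.1774·43 + 0.0738·27 = 153.1802
  x_2 = 0.1821·89 + 0.1692·87 + 1.1118·89 + 0.0969·74 + 0.0812·43 + 0.1529·27 = 144.6687
  x_3 = 0.0650·89 + 0.0568·87 + 0.1069·89 + 1.1761·74 + 0.0671·43 + 0.0351·27 = 111.1035
  x_4 = 0.1530·89 + 0.1559·87 + 0.1469·89 + 0.1465·74 + 1.0717·43 + 0.0821·27 = 99.3944
  x_5 = 0.0487·89 + 0.0605·87 + 0.1164·89 + 0.0786·74 + 0.1349·43 + 1.0466·27 = 59.8433
Output multipliers (column sums of L):
  Manufacturing: 1.7234
  Agriculture: 1.8687
  Construction: 1.8036
  Energy: 1.8960
  Services: 1.6951
  Mining: 1.5444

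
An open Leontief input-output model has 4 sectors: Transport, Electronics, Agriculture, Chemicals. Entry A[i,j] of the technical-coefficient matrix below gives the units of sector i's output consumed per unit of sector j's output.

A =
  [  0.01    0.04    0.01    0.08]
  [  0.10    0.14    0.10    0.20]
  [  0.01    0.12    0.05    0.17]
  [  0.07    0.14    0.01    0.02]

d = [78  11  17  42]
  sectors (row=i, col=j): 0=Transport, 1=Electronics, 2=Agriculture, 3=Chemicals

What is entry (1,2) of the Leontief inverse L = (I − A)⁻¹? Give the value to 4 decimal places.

L[1,2] = 0.1346

Form M = I − A:
  [  0.99   -0.04   -0.01   -0.08]
  [ -0.10    0.86   -0.10   -0.20]
  [ -0.01   -0.12    0.95   -0.17]
  [ -0.07   -0.14   -0.01    0.98]
Leontief inverse L = M⁻¹:
  [  1.0241    0.0666    0.0189    0.1005]
  [  0.1464    1.2352    0.1346    0.2874]
  [  0.0462    0.1895    1.0755    0.2290]
  [  0.0945    0.1831    0.0315    1.0710]
Total output x = L · d:
  x_0 = 1.0241·78 + 0.0666·11 + 0.0189·17 + 0.1005·42 = 85.1546
  x_1 = 0.1464·78 + 1.2352·11 + 0.1346·17 + 0.2874·42 = 39.3670
  x_2 = 0.0462·78 + 0.1895·11 + 1.0755·17 + 0.2290·42 = 33.5891
  x_3 = 0.0945·78 + 0.1831·11 + 0.0315·17 + 1.0710·42 = 54.9062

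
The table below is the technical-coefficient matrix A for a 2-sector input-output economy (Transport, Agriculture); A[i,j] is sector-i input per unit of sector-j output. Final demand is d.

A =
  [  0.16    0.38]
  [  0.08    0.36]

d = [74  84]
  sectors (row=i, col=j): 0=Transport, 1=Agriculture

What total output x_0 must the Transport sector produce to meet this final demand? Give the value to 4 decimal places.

Form M = I − A:
  [  0.84   -0.38]
  [ -0.08    0.64]
Leontief inverse L = M⁻¹:
  [  1.2618    0.7492]
  [  0.1577    1.6562]
Total output x = L · d:
  x_0 = 1.2618·74 + 0.7492·84 = 156.3091
  x_1 = 0.1577·74 + 1.6562·84 = 150.7886

156.3091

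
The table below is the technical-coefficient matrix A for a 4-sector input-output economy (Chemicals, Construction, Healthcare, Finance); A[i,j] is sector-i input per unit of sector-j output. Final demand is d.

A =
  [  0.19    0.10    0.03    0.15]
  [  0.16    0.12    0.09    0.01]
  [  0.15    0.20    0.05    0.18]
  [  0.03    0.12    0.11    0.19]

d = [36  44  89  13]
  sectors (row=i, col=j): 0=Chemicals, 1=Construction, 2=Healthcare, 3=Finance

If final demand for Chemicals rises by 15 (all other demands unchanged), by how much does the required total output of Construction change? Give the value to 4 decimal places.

4.0098

Form M = I − A:
  [  0.81   -0.10   -0.03   -0.15]
  [ -0.16    0.88   -0.09   -0.01]
  [ -0.15   -0.20    0.95   -0.18]
  [ -0.03   -0.12   -0.11    0.81]
Leontief inverse L = M⁻¹:
  [  1.3016    0.2046    0.0910    0.2638]
  [  0.2673    1.2100    0.1340    0.0942]
  [  0.2858    0.3310    1.1287    0.3078]
  [  0.1266    0.2318    0.1765    1.3001]
Total output x = L · d:
  x_0 = 1.3016·36 + 0.2046·44 + 0.0910·89 + 0.2638·13 = 67.3895
  x_1 = 0.2673·36 + 1.2100·44 + 0.1340·89 + 0.0942·13 = 76.0150
  x_2 = 0.2858·36 + 0.3310·44 + 1.1287·89 + 0.3078·13 = 129.3025
  x_3 = 0.1266·36 + 0.2318·44 + 0.1765·89 + 1.3001·13 = 47.3664
Δx_1 = L[1,0] · Δd_0 = 0.2673 · 15 = 4.0098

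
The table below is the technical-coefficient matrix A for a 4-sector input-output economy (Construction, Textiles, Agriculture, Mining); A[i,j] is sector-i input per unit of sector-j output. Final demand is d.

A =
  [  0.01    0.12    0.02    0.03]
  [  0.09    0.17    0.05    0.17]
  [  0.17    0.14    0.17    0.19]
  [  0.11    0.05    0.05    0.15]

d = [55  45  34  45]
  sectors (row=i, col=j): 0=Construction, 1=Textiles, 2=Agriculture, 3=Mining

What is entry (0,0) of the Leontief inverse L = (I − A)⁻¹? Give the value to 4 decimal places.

L[0,0] = 1.0402

Form M = I − A:
  [  0.99   -0.12   -0.02   -0.03]
  [ -0.09    0.83   -0.05   -0.17]
  [ -0.17   -0.14    0.83   -0.19]
  [ -0.11   -0.05   -0.05    0.85]
Leontief inverse L = M⁻¹:
  [  1.0402    0.1618    0.0395    0.0779]
  [  0.1624    1.2615    0.0968    0.2796]
  [  0.2772    0.2713    1.2485    0.3431]
  [  0.1605    0.1111    0.0842    1.2232]
Total output x = L · d:
  x_0 = 1.0402·55 + 0.1618·45 + 0.0395·34 + 0.0779·45 = 69.3406
  x_1 = 0.1624·55 + 1.2615·45 + 0.0968·34 + 0.2796·45 = 81.5694
  x_2 = 0.2772·55 + 0.2713·45 + 1.2485·34 + 0.3431·45 = 85.3457
  x_3 = 0.1605·55 + 0.1111·45 + 0.0842·34 + 1.2232·45 = 71.7332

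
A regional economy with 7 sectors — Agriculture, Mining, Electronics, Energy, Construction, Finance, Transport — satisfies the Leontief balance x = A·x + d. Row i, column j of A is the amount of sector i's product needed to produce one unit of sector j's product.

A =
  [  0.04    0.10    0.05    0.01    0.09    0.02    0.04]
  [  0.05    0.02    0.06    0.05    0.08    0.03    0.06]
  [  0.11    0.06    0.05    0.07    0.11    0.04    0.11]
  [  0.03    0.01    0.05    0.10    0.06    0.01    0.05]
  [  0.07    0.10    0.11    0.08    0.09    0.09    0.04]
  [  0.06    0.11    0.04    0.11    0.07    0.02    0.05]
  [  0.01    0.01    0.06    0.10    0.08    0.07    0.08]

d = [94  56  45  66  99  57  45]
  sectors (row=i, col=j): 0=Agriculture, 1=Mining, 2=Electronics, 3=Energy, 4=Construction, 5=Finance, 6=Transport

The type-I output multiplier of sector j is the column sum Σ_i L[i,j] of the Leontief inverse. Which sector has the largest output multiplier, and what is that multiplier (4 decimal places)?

Construction (2.0219)

Form M = I − A:
  [  0.96   -0.10   -0.05   -0.01   -0.09   -0.02   -0.04]
  [ -0.05    0.98   -0.06   -0.05   -0.08   -0.03   -0.06]
  [ -0.11   -0.06    0.95   -0.07   -0.11   -0.04   -0.11]
  [ -0.03   -0.01   -0.05    0.90   -0.06   -0.01   -0.05]
  [ -0.07   -0.10   -0.11   -0.08    0.91   -0.09   -0.04]
  [ -0.06   -0.11   -0.04   -0.11   -0.07    0.98   -0.05]
  [ -0.01   -0.01   -0.06   -0.10   -0.08   -0.07    0.92]
Leontief inverse L = M⁻¹:
  [  1.0754    0.1369    0.0918    0.0542    0.1438    0.0492    0.0785]
  [  0.0840    1.0573    0.1004    0.0974    0.1330    0.0584    0.0989]
  [  0.1587    0.1162    1.1119    0.1405    0.1907    0.0831    0.1679]
  [  0.0579    0.0380    0.0844    1.1430    0.1045    0.0330    0.0835]
  [  0.1282    0.1611    0.1734    0.1560    1.1762    0.1316    0.1036]
  [  0.0999    0.1501    0.0895    0.1677    0.1344    1.0517    0.0969]
  [  0.0480    0.0501    0.1057    0.1614    0.1393    0.1016    1.1253]
Total output x = L · d:
  x_0 = 1.0754·94 + 0.1369·56 + 0.0918·45 + 0.0542·66 + 0.1438·99 + 0.0492·57 + 0.0785·45 = 137.0336
  x_1 = 0.0840·94 + 1.0573·56 + 0.1004·45 + 0.0974·66 + 0.1330·99 + 0.0584·57 + 0.0989·45 = 99.0008
  x_2 = 0.1587·94 + 0.1162·56 + 1.1119·45 + 0.1405·66 + 0.1907·99 + 0.0831·57 + 0.1679·45 = 111.9058
  x_3 = 0.0579·94 + 0.0380·56 + 0.0844·45 + 1.1430·66 + 0.1045·99 + 0.0330·57 + 0.0835·45 = 102.7956
  x_4 = 0.1282·94 + 0.1611·56 + 0.1734·45 + 0.1560·66 + 1.1762·99 + 0.1316·57 + 0.1036·45 = 167.7896
  x_5 = 0.0999·94 + 0.1501·56 + 0.0895·45 + 0.1677·66 + 0.1344·99 + 1.0517·57 + 0.0969·45 = 110.4985
  x_6 = 0.0480·94 + 0.0501·56 + 0.1057·45 + 0.1614·66 + 0.1393·99 + 0.1016·57 + 1.1253·45 = 92.9482
Output multipliers (column sums of L):
  Agriculture: 1.6521
  Mining: 1.7097
  Electronics: 1.7571
  Energy: 1.9202
  Construction: 2.0219
  Finance: 1.5088
  Transport: 1.7546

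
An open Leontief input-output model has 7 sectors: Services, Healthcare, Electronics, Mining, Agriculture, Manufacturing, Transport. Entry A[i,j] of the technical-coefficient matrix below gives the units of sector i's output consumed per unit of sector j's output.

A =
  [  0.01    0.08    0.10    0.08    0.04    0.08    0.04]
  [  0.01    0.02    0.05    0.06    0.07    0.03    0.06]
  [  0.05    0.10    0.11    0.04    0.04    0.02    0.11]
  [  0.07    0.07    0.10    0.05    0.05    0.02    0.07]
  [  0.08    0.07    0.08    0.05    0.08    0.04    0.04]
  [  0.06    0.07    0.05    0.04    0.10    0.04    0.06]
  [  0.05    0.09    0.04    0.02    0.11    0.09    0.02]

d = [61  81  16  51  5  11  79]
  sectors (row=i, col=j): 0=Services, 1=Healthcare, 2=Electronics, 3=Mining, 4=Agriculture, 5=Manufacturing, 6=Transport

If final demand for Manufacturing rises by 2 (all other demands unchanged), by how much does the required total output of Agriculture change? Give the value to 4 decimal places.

Form M = I − A:
  [  0.99   -0.08   -0.10   -0.08   -0.04   -0.08   -0.04]
  [ -0.01    0.98   -0.05   -0.06   -0.07   -0.03   -0.06]
  [ -0.05   -0.10    0.89   -0.04   -0.04   -0.02   -0.11]
  [ -0.07   -0.07   -0.10    0.95   -0.05   -0.02   -0.07]
  [ -0.08   -0.07   -0.08   -0.05    0.92   -0.04   -0.04]
  [ -0.06   -0.07   -0.05   -0.04   -0.10    0.96   -0.06]
  [ -0.05   -0.09   -0.04   -0.02   -0.11   -0.09    0.98]
Leontief inverse L = M⁻¹:
  [  1.0457    0.1316    0.1559    0.1141    0.0907    0.1088    0.0867]
  [  0.0375    1.0583    0.0897    0.0835    0.1071    0.0527    0.0900]
  [  0.0852    0.1571    1.1695    0.0771    0.0957    0.0567    0.1573]
  [  0.1030    0.1234    0.1575    1.0856    0.0992    0.0532    0.1143]
  [  0.1145    0.1235    0.1392    0.0877    1.1302    0.0732    0.0847]
  [  0.0940    0.1202    0.1040    0.0751    0.1504    1.0726    0.1000]
  [  0.0839    0.1377    0.0923    0.0555    0.1611    0.1205    1.0605]
Total output x = L · d:
  x_0 = 1.0457·61 + 0.1316·81 + 0.1559·16 + 0.1141·51 + 0.0907·5 + 0.1088·11 + 0.0867·79 = 91.2642
  x_1 = 0.0375·61 + 1.0583·81 + 0.0897·16 + 0.0835·51 + 0.1071·5 + 0.0527·11 + 0.0900·79 = 101.9230
  x_2 = 0.0852·61 + 0.1571·81 + 1.1695·16 + 0.0771·51 + 0.0957·5 + 0.0567·11 + 0.1573·79 = 54.0930
  x_3 = 0.1030·61 + 0.1234·81 + 0.1575·16 + 1.0856·51 + 0.0992·5 + 0.0532·11 + 0.1143·79 = 84.2710
  x_4 = 0.1145·61 + 0.1235·81 + 0.1392·16 + 0.0877·51 + 1.1302·5 + 0.0732·11 + 0.0847·79 = 36.8404
  x_5 = 0.0940·61 + 0.1202·81 + 0.1040·16 + 0.0751·51 + 0.1504·5 + 1.0726·11 + 0.1000·79 = 41.4164
  x_6 = 0.0839·61 + 0.1377·81 + 0.0923·16 + 0.0555·51 + 0.1611·5 + 0.1205·11 + 1.0605·79 = 106.4953
Δx_4 = L[4,5] · Δd_5 = 0.0732 · 2 = 0.1463

0.1463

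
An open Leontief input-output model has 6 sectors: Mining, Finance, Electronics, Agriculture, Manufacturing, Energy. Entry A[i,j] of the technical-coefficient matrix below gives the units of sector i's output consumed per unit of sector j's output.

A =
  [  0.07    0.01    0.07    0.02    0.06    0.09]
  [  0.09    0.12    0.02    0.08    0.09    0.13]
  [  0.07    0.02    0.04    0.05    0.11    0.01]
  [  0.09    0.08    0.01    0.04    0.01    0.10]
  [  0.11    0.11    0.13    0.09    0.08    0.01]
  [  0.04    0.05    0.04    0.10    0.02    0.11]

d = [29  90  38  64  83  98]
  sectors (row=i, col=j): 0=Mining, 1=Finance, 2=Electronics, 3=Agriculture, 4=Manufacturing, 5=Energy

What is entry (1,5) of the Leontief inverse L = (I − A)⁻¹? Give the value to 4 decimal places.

L[1,5] = 0.2066

Form M = I − A:
  [  0.93   -0.01   -0.07   -0.02   -0.06   -0.09]
  [ -0.09    0.88   -0.02   -0.08   -0.09   -0.13]
  [ -0.07   -0.02    0.96   -0.05   -0.11   -0.01]
  [ -0.09   -0.08   -0.01    0.96   -0.01   -0.10]
  [ -0.11   -0.11   -0.13   -0.09    0.92   -0.01]
  [ -0.04   -0.05   -0.04   -0.10   -0.02    0.89]
Leontief inverse L = M⁻¹:
  [  1.1078    0.0382    0.0997    0.0531    0.0912    0.1257]
  [  0.1582    1.1815    0.0651    0.1398    0.1397    0.2066]
  [  0.1123    0.0532    1.0729    0.0804    0.1426    0.0418]
  [  0.1287    0.1134    0.0345    1.0750    0.0386    0.1512]
  [  0.1807    0.1654    0.1754    0.1411    1.1390    0.0731]
  [  0.0822    0.0869    0.0642    0.1378    0.0483    1.1614]
Total output x = L · d:
  x_0 = 1.1078·29 + 0.0382·90 + 0.0997·38 + 0.0531·64 + 0.0912·83 + 0.1257·98 = 62.6474
  x_1 = 0.1582·29 + 1.1815·90 + 0.0651·38 + 0.1398·64 + 0.1397·83 + 0.2066·98 = 154.1872
  x_2 = 0.1123·29 + 0.0532·90 + 1.0729·38 + 0.0804·64 + 0.1426·83 + 0.0418·98 = 69.8872
  x_3 = 0.1287·29 + 0.1134·90 + 0.0345·38 + 1.0750·64 + 0.0386·83 + 0.1512·98 = 102.0585
  x_4 = 0.1807·29 + 0.1654·90 + 0.1754·38 + 0.1411·64 + 1.1390·83 + 0.0731·98 = 137.5166
  x_5 = 0.0822·29 + 0.0869·90 + 0.0642·38 + 0.1378·64 + 0.0483·83 + 1.1614·98 = 139.2887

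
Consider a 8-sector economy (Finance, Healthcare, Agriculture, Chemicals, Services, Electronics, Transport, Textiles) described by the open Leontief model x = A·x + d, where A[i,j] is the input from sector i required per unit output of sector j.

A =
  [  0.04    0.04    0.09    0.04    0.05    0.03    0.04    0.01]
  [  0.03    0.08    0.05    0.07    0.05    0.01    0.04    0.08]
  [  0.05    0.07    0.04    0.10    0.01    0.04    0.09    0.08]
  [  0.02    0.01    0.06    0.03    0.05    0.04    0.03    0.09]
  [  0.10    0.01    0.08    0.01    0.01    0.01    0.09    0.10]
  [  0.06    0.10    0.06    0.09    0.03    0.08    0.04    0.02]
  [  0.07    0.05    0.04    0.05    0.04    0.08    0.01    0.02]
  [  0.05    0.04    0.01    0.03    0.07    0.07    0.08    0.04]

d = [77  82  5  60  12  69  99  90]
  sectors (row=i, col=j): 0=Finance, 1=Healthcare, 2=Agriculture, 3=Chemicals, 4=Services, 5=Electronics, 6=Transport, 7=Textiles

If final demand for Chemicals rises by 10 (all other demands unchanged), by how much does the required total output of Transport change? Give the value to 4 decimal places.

0.8354

Form M = I − A:
  [  0.96   -0.04   -0.09   -0.04   -0.05   -0.03   -0.04   -0.01]
  [ -0.03    0.92   -0.05   -0.07   -0.05   -0.01   -0.04   -0.08]
  [ -0.05   -0.07    0.96   -0.10   -0.01   -0.04   -0.09   -0.08]
  [ -0.02   -0.01   -0.06    0.97   -0.05   -0.04   -0.03   -0.09]
  [ -0.10   -0.01   -0.08   -0.01    0.99   -0.01   -0.09   -0.10]
  [ -0.06   -0.10   -0.06   -0.09   -0.03    0.92   -0.04   -0.02]
  [ -0.07   -0.05   -0.04   -0.05   -0.04   -0.08    0.99   -0.02]
  [ -0.05   -0.04   -0.01   -0.03   -0.07   -0.07   -0.08    0.96]
Leontief inverse L = M⁻¹:
  [  1.0698    0.0690    0.1211    0.0724    0.0700    0.0543    0.0713    0.0437]
  [  0.0637    1.1117    0.0838    0.1036    0.0782    0.0390    0.0767    0.1206]
  [  0.0876    0.1086    1.0795    0.1408    0.0441    0.0779    0.1273    0.1220]
  [  0.0502    0.0370    0.0868    1.0585    0.0718    0.0672    0.0625    0.1203]
  [  0.1351    0.0436    0.1137    0.0457    1.0382    0.0439    0.1256    0.1305]
  [  0.0980    0.1426    0.1038    0.1352    0.0616    1.1146    0.0792    0.0655]
  [  0.1001    0.0820    0.0747    0.0835    0.0632    0.1062    1.0410    0.0524]
  [  0.0862    0.0726    0.0458    0.0628    0.0951    0.1007    0.1119    1.0727]
Total output x = L · d:
  x_0 = 1.0698·77 + 0.0690·82 + 0.1211·5 + 0.0724·60 + 0.0700·12 + 0.0543·69 + 0.0713·99 + 0.0437·90 = 108.5524
  x_1 = 0.0637·77 + 1.1117·82 + 0.0838·5 + 0.1036·60 + 0.0782·12 + 0.0390·69 + 0.0767·99 + 0.1206·90 = 124.7740
  x_2 = 0.0876·77 + 0.1086·82 + 1.0795·5 + 0.1408·60 + 0.0441·12 + 0.0779·69 + 0.1273·99 + 0.1220·90 = 58.9916
  x_3 = 0.0502·77 + 0.0370·82 + 0.0868·5 + 1.0585·60 + 0.0718·12 + 0.0672·69 + 0.0625·99 + 0.1203·90 = 93.3537
  x_4 = 0.1351·77 + 0.0436·82 + 0.1137·5 + 0.0457·60 + 1.0382·12 + 0.0439·69 + 0.1256·99 + 0.1305·90 = 56.9588
  x_5 = 0.0980·77 + 0.1426·82 + 0.1038·5 + 0.1352·60 + 0.0616·12 + 1.1146·69 + 0.0792·99 + 0.0655·90 = 119.2542
  x_6 = 0.1001·77 + 0.0820·82 + 0.0747·5 + 0.0835·60 + 0.0632·12 + 0.1062·69 + 1.0410·99 + 0.0524·90 = 135.6861
  x_7 = 0.0862·77 + 0.0726·82 + 0.0458·5 + 0.0628·60 + 0.0951·12 + 0.1007·69 + 0.1119·99 + 1.0727·90 = 132.2905
Δx_6 = L[6,3] · Δd_3 = 0.0835 · 10 = 0.8354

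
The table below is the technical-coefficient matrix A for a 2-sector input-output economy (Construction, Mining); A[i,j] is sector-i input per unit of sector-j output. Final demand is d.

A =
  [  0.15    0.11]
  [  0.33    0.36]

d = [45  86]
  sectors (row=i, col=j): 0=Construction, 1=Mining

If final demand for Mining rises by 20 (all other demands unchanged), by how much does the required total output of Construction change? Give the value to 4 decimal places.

4.3333

Form M = I − A:
  [  0.85   -0.11]
  [ -0.33    0.64]
Leontief inverse L = M⁻¹:
  [  1.2606    0.2167]
  [  0.6500    1.6742]
Total output x = L · d:
  x_0 = 1.2606·45 + 0.2167·86 = 75.3595
  x_1 = 0.6500·45 + 1.6742·86 = 173.2322
Δx_0 = L[0,1] · Δd_1 = 0.2167 · 20 = 4.3333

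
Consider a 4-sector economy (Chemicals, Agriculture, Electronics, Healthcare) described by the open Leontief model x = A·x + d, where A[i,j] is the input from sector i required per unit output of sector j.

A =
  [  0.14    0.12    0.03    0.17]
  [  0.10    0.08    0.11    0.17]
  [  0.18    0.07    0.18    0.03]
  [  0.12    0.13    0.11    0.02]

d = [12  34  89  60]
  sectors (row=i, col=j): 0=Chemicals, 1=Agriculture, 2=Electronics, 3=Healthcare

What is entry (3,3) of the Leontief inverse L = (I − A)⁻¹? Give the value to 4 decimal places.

Form M = I − A:
  [  0.86   -0.12   -0.03   -0.17]
  [ -0.10    0.92   -0.11   -0.17]
  [ -0.18   -0.07    0.82   -0.03]
  [ -0.12   -0.13   -0.11    0.98]
Leontief inverse L = M⁻¹:
  [  1.2449    0.2066    0.1075    0.2551]
  [  0.2106    1.1639    0.1966    0.2445]
  [  0.2991    0.1519    1.2665    0.1170]
  [  0.2139    0.1967    0.1814    1.0972]
Total output x = L · d:
  x_0 = 1.2449·12 + 0.2066·34 + 0.1075·89 + 0.2551·60 = 46.8337
  x_1 = 0.2106·12 + 1.1639·34 + 0.1966·89 + 0.2445·60 = 74.2692
  x_2 = 0.2991·12 + 0.1519·34 + 1.2665·89 + 0.1170·60 = 128.4950
  x_3 = 0.2139·12 + 0.1967·34 + 0.1814·89 + 1.0972·60 = 91.2342

L[3,3] = 1.0972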